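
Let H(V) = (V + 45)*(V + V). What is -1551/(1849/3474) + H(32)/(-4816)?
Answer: -5390066/1849 ≈ -2915.1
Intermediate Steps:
H(V) = 2*V*(45 + V) (H(V) = (45 + V)*(2*V) = 2*V*(45 + V))
-1551/(1849/3474) + H(32)/(-4816) = -1551/(1849/3474) + (2*32*(45 + 32))/(-4816) = -1551/(1849*(1/3474)) + (2*32*77)*(-1/4816) = -1551/1849/3474 + 4928*(-1/4816) = -1551*3474/1849 - 44/43 = -5388174/1849 - 44/43 = -5390066/1849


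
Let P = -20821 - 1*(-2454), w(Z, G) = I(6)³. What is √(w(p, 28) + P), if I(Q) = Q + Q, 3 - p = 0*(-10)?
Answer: I*√16639 ≈ 128.99*I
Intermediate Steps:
p = 3 (p = 3 - 0*(-10) = 3 - 1*0 = 3 + 0 = 3)
I(Q) = 2*Q
w(Z, G) = 1728 (w(Z, G) = (2*6)³ = 12³ = 1728)
P = -18367 (P = -20821 + 2454 = -18367)
√(w(p, 28) + P) = √(1728 - 18367) = √(-16639) = I*√16639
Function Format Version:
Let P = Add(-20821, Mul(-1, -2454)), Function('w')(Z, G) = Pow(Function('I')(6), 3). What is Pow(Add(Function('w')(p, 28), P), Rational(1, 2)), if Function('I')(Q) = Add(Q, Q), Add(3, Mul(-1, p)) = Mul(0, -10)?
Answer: Mul(I, Pow(16639, Rational(1, 2))) ≈ Mul(128.99, I)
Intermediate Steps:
p = 3 (p = Add(3, Mul(-1, Mul(0, -10))) = Add(3, Mul(-1, 0)) = Add(3, 0) = 3)
Function('I')(Q) = Mul(2, Q)
Function('w')(Z, G) = 1728 (Function('w')(Z, G) = Pow(Mul(2, 6), 3) = Pow(12, 3) = 1728)
P = -18367 (P = Add(-20821, 2454) = -18367)
Pow(Add(Function('w')(p, 28), P), Rational(1, 2)) = Pow(Add(1728, -18367), Rational(1, 2)) = Pow(-16639, Rational(1, 2)) = Mul(I, Pow(16639, Rational(1, 2)))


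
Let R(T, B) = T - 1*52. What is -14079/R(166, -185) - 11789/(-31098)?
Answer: -1914407/15549 ≈ -123.12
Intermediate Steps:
R(T, B) = -52 + T (R(T, B) = T - 52 = -52 + T)
-14079/R(166, -185) - 11789/(-31098) = -14079/(-52 + 166) - 11789/(-31098) = -14079/114 - 11789*(-1/31098) = -14079*1/114 + 11789/31098 = -247/2 + 11789/31098 = -1914407/15549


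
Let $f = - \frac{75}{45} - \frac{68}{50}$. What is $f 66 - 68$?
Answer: $- \frac{6694}{25} \approx -267.76$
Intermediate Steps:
$f = - \frac{227}{75}$ ($f = \left(-75\right) \frac{1}{45} - \frac{34}{25} = - \frac{5}{3} - \frac{34}{25} = - \frac{227}{75} \approx -3.0267$)
$f 66 - 68 = \left(- \frac{227}{75}\right) 66 - 68 = - \frac{4994}{25} - 68 = - \frac{6694}{25}$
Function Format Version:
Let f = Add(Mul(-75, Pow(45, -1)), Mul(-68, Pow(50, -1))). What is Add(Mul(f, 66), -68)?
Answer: Rational(-6694, 25) ≈ -267.76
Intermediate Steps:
f = Rational(-227, 75) (f = Add(Mul(-75, Rational(1, 45)), Mul(-68, Rational(1, 50))) = Add(Rational(-5, 3), Rational(-34, 25)) = Rational(-227, 75) ≈ -3.0267)
Add(Mul(f, 66), -68) = Add(Mul(Rational(-227, 75), 66), -68) = Add(Rational(-4994, 25), -68) = Rational(-6694, 25)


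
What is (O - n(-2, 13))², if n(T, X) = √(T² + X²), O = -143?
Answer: (143 + √173)² ≈ 24384.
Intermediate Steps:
(O - n(-2, 13))² = (-143 - √((-2)² + 13²))² = (-143 - √(4 + 169))² = (-143 - √173)²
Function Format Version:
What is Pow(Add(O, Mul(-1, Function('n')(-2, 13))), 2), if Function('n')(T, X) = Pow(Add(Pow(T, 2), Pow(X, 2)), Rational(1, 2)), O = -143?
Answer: Pow(Add(143, Pow(173, Rational(1, 2))), 2) ≈ 24384.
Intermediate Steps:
Pow(Add(O, Mul(-1, Function('n')(-2, 13))), 2) = Pow(Add(-143, Mul(-1, Pow(Add(Pow(-2, 2), Pow(13, 2)), Rational(1, 2)))), 2) = Pow(Add(-143, Mul(-1, Pow(Add(4, 169), Rational(1, 2)))), 2) = Pow(Add(-143, Mul(-1, Pow(173, Rational(1, 2)))), 2)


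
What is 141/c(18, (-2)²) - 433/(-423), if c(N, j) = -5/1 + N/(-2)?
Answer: -53581/5922 ≈ -9.0478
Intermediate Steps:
c(N, j) = -5 - N/2 (c(N, j) = -5*1 + N*(-½) = -5 - N/2)
141/c(18, (-2)²) - 433/(-423) = 141/(-5 - ½*18) - 433/(-423) = 141/(-5 - 9) - 433*(-1/423) = 141/(-14) + 433/423 = 141*(-1/14) + 433/423 = -141/14 + 433/423 = -53581/5922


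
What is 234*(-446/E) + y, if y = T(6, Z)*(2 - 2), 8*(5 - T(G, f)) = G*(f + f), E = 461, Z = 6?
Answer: -104364/461 ≈ -226.39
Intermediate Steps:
T(G, f) = 5 - G*f/4 (T(G, f) = 5 - G*(f + f)/8 = 5 - G*2*f/8 = 5 - G*f/4)
y = 0 (y = (5 - 1/4*6*6)*(2 - 2) = (5 - 9)*0 = -4*0 = 0)
234*(-446/E) + y = 234*(-446/461) + 0 = -104364/461 + 0 = -104364/461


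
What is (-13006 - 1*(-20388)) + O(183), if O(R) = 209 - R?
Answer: 7408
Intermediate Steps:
(-13006 - 1*(-20388)) + O(183) = (-13006 - 1*(-20388)) + (209 - 1*183) = (-13006 + 20388) + (209 - 183) = 7382 + 26 = 7408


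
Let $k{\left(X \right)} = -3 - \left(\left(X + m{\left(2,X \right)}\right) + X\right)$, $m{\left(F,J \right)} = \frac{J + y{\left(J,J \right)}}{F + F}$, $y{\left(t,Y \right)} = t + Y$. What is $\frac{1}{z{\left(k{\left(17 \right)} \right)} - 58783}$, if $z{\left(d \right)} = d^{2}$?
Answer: $- \frac{16}{900927} \approx -1.7759 \cdot 10^{-5}$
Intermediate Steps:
$y{\left(t,Y \right)} = Y + t$
$m{\left(F,J \right)} = \frac{3 J}{2 F}$ ($m{\left(F,J \right)} = \frac{J + \left(J + J\right)}{F + F} = \frac{J + 2 J}{2 F} = 3 J \frac{1}{2 F} = \frac{3 J}{2 F}$)
$k{\left(X \right)} = -3 - \frac{11 X}{4}$ ($k{\left(X \right)} = -3 - \left(\left(X + \frac{3 X}{2 \cdot 2}\right) + X\right) = -3 - \left(\left(X + \frac{3}{2} X \frac{1}{2}\right) + X\right) = -3 - \left(\left(X + \frac{3 X}{4}\right) + X\right) = -3 - \left(\frac{7 X}{4} + X\right) = -3 - \frac{11 X}{4}$)
$\frac{1}{z{\left(k{\left(17 \right)} \right)} - 58783} = \frac{1}{\left(-3 - \frac{187}{4}\right)^{2} - 58783} = \frac{1}{\left(- \frac{199}{4}\right)^{2} - 58783} = \frac{1}{\frac{39601}{16} - 58783} = \frac{1}{- \frac{900927}{16}} = - \frac{16}{900927}$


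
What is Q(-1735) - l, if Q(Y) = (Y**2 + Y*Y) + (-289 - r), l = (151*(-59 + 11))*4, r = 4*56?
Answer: 6048929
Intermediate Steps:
r = 224
l = -28992 (l = (151*(-48))*4 = -7248*4 = -28992)
Q(Y) = -513 + 2*Y**2 (Q(Y) = (Y**2 + Y*Y) + (-289 - 1*224) = (Y**2 + Y**2) + (-289 - 224) = 2*Y**2 - 513 = -513 + 2*Y**2)
Q(-1735) - l = (-513 + 2*(-1735)**2) - 1*(-28992) = (-513 + 2*3010225) + 28992 = (-513 + 6020450) + 28992 = 6019937 + 28992 = 6048929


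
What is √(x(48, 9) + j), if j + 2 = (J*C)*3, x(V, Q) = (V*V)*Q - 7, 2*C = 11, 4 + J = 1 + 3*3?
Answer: 3*√2314 ≈ 144.31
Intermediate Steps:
J = 6 (J = -4 + (1 + 3*3) = -4 + (1 + 9) = -4 + 10 = 6)
C = 11/2 (C = (½)*11 = 11/2 ≈ 5.5000)
x(V, Q) = -7 + Q*V² (x(V, Q) = V²*Q - 7 = Q*V² - 7 = -7 + Q*V²)
j = 97 (j = -2 + (6*(11/2))*3 = -2 + 33*3 = -2 + 99 = 97)
√(x(48, 9) + j) = √((-7 + 9*48²) + 97) = √((-7 + 9*2304) + 97) = √((-7 + 20736) + 97) = √(20729 + 97) = √20826 = 3*√2314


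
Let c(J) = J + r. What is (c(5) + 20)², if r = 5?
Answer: 900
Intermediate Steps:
c(J) = 5 + J (c(J) = J + 5 = 5 + J)
(c(5) + 20)² = ((5 + 5) + 20)² = (10 + 20)² = 30² = 900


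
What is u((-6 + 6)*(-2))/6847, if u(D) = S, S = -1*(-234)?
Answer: 234/6847 ≈ 0.034176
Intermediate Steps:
S = 234
u(D) = 234
u((-6 + 6)*(-2))/6847 = 234/6847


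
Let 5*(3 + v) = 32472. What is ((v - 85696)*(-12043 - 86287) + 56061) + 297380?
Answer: 7788541759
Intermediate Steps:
v = 32457/5 (v = -3 + (⅕)*32472 = -3 + 32472/5 = 32457/5 ≈ 6491.4)
((v - 85696)*(-12043 - 86287) + 56061) + 297380 = ((32457/5 - 85696)*(-12043 - 86287) + 56061) + 297380 = (-396023/5*(-98330) + 56061) + 297380 = (7788188318 + 56061) + 297380 = 7788244379 + 297380 = 7788541759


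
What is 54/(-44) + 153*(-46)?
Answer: -154863/22 ≈ -7039.2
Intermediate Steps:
54/(-44) + 153*(-46) = 54*(-1/44) - 7038 = -27/22 - 7038 = -154863/22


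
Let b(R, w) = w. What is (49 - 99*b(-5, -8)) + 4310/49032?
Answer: 20620111/24516 ≈ 841.09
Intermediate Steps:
(49 - 99*b(-5, -8)) + 4310/49032 = (49 - 99*(-8)) + 4310/49032 = (49 + 792) + 4310*(1/49032) = 841 + 2155/24516 = 20620111/24516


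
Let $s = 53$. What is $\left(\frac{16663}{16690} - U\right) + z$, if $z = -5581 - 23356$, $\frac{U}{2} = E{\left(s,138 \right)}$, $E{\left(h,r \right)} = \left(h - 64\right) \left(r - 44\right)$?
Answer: $- \frac{448426947}{16690} \approx -26868.0$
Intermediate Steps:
$E{\left(h,r \right)} = \left(-64 + h\right) \left(-44 + r\right)$
$U = -2068$ ($U = 2 \left(2816 - 8832 - 2332 + 53 \cdot 138\right) = 2 \left(2816 - 8832 - 2332 + 7314\right) = 2 \left(-1034\right) = -2068$)
$z = -28937$
$\left(\frac{16663}{16690} - U\right) + z = \left(\frac{16663}{16690} - -2068\right) - 28937 = \left(16663 \cdot \frac{1}{16690} + 2068\right) - 28937 = \left(\frac{16663}{16690} + 2068\right) - 28937 = \frac{34531583}{16690} - 28937 = - \frac{448426947}{16690}$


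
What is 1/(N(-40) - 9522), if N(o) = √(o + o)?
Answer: -4761/45334282 - I*√5/22667141 ≈ -0.00010502 - 9.8648e-8*I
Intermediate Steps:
N(o) = √2*√o (N(o) = √(2*o) = √2*√o)
1/(N(-40) - 9522) = 1/(√2*√(-40) - 9522) = 1/(√2*(2*I*√10) - 9522) = 1/(4*I*√5 - 9522) = 1/(-9522 + 4*I*√5)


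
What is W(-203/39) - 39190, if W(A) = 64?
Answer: -39126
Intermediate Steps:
W(-203/39) - 39190 = 64 - 39190 = -39126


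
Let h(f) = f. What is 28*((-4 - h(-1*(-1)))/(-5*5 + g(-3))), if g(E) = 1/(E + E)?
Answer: 840/151 ≈ 5.5629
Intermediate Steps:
g(E) = 1/(2*E)
28*((-4 - h(-1*(-1)))/(-5*5 + g(-3))) = 28*((-4 - (-1)*(-1))/(-5*5 + (½)/(-3))) = 28*((-4 - 1*1)/(-25 + (½)*(-⅓))) = 28*((-4 - 1)/(-25 - ⅙)) = 28*(-5/(-151/6)) = 28*(-5*(-6/151)) = 28*(30/151) = 840/151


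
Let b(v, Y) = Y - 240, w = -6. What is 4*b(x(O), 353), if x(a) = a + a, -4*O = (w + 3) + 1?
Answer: 452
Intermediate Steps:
O = ½ (O = -((-6 + 3) + 1)/4 = -(-3 + 1)/4 = -¼*(-2) = ½ ≈ 0.50000)
x(a) = 2*a
b(v, Y) = -240 + Y
4*b(x(O), 353) = 4*(-240 + 353) = 4*113 = 452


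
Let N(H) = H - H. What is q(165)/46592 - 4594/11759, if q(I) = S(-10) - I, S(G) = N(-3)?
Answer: -215983883/547875328 ≈ -0.39422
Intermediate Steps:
N(H) = 0
S(G) = 0
q(I) = -I (q(I) = 0 - I = -I)
q(165)/46592 - 4594/11759 = -1*165/46592 - 4594/11759 = -165*1/46592 - 4594*1/11759 = -165/46592 - 4594/11759 = -215983883/547875328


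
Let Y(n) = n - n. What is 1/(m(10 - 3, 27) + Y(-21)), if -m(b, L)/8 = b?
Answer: -1/56 ≈ -0.017857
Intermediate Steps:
m(b, L) = -8*b
Y(n) = 0
1/(m(10 - 3, 27) + Y(-21)) = 1/(-8*(10 - 3) + 0) = 1/(-8*7 + 0) = 1/(-56 + 0) = 1/(-56) = -1/56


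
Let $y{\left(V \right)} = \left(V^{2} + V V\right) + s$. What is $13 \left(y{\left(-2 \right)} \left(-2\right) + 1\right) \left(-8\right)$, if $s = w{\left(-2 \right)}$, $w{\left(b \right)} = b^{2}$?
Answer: $2392$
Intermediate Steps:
$s = 4$ ($s = \left(-2\right)^{2} = 4$)
$y{\left(V \right)} = 4 + 2 V^{2}$ ($y{\left(V \right)} = \left(V^{2} + V V\right) + 4 = \left(V^{2} + V^{2}\right) + 4 = 2 V^{2} + 4 = 4 + 2 V^{2}$)
$13 \left(y{\left(-2 \right)} \left(-2\right) + 1\right) \left(-8\right) = 13 \left(\left(4 + 2 \left(-2\right)^{2}\right) \left(-2\right) + 1\right) \left(-8\right) = 13 \left(\left(4 + 2 \cdot 4\right) \left(-2\right) + 1\right) \left(-8\right) = 13 \left(\left(4 + 8\right) \left(-2\right) + 1\right) \left(-8\right) = 13 \left(12 \left(-2\right) + 1\right) \left(-8\right) = 13 \left(-24 + 1\right) \left(-8\right) = 13 \left(-23\right) \left(-8\right) = \left(-299\right) \left(-8\right) = 2392$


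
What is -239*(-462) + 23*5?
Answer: 110533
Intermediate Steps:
-239*(-462) + 23*5 = 110418 + 115 = 110533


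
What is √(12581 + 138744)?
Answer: 5*√6053 ≈ 389.00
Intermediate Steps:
√(12581 + 138744) = √151325 = 5*√6053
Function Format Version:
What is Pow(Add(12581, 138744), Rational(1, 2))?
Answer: Mul(5, Pow(6053, Rational(1, 2))) ≈ 389.00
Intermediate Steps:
Pow(Add(12581, 138744), Rational(1, 2)) = Pow(151325, Rational(1, 2)) = Mul(5, Pow(6053, Rational(1, 2)))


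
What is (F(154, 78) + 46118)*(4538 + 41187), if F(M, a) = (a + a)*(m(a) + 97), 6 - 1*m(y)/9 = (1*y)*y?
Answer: -387394179950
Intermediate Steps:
m(y) = 54 - 9*y² (m(y) = 54 - 9*1*y*y = 54 - 9*y*y = 54 - 9*y²)
F(M, a) = 2*a*(151 - 9*a²) (F(M, a) = (a + a)*((54 - 9*a²) + 97) = (2*a)*(151 - 9*a²) = 2*a*(151 - 9*a²))
(F(154, 78) + 46118)*(4538 + 41187) = ((-18*78³ + 302*78) + 46118)*(4538 + 41187) = ((-18*474552 + 23556) + 46118)*45725 = ((-8541936 + 23556) + 46118)*45725 = (-8518380 + 46118)*45725 = -8472262*45725 = -387394179950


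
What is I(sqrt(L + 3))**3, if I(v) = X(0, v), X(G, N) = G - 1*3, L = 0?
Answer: -27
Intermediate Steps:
X(G, N) = -3 + G (X(G, N) = G - 3 = -3 + G)
I(v) = -3 (I(v) = -3 + 0 = -3)
I(sqrt(L + 3))**3 = (-3)**3 = -27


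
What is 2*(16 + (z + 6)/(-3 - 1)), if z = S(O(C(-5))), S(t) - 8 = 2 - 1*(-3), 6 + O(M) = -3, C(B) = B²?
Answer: 45/2 ≈ 22.500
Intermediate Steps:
O(M) = -9 (O(M) = -6 - 3 = -9)
S(t) = 13 (S(t) = 8 + (2 - 1*(-3)) = 8 + (2 + 3) = 8 + 5 = 13)
z = 13
2*(16 + (z + 6)/(-3 - 1)) = 2*(16 + (13 + 6)/(-3 - 1)) = 2*(16 + 19/(-4)) = 2*(16 + 19*(-¼)) = 2*(16 - 19/4) = 2*(45/4) = 45/2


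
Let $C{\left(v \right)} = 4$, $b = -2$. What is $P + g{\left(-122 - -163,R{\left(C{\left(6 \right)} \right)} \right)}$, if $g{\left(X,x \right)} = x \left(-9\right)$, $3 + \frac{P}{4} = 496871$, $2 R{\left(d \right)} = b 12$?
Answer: $1987580$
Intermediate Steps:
$R{\left(d \right)} = -12$ ($R{\left(d \right)} = \frac{\left(-2\right) 12}{2} = \frac{1}{2} \left(-24\right) = -12$)
$P = 1987472$ ($P = -12 + 4 \cdot 496871 = -12 + 1987484 = 1987472$)
$g{\left(X,x \right)} = - 9 x$
$P + g{\left(-122 - -163,R{\left(C{\left(6 \right)} \right)} \right)} = 1987472 - -108 = 1987472 + 108 = 1987580$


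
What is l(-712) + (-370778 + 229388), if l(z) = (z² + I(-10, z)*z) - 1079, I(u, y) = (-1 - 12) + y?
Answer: 880675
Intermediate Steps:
I(u, y) = -13 + y
l(z) = -1079 + z² + z*(-13 + z) (l(z) = (z² + (-13 + z)*z) - 1079 = (z² + z*(-13 + z)) - 1079 = -1079 + z² + z*(-13 + z))
l(-712) + (-370778 + 229388) = (-1079 + (-712)² - 712*(-13 - 712)) + (-370778 + 229388) = (-1079 + 506944 - 712*(-725)) - 141390 = (-1079 + 506944 + 516200) - 141390 = 1022065 - 141390 = 880675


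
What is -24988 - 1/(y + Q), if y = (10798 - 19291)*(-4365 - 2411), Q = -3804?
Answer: -1437928562833/57544764 ≈ -24988.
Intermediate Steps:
y = 57548568 (y = -8493*(-6776) = 57548568)
-24988 - 1/(y + Q) = -24988 - 1/(57548568 - 3804) = -24988 - 1/57544764 = -1437928562833/57544764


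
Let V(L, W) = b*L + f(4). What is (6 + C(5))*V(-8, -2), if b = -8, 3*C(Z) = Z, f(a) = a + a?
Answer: 552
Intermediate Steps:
f(a) = 2*a
C(Z) = Z/3
V(L, W) = 8 - 8*L (V(L, W) = -8*L + 2*4 = -8*L + 8 = 8 - 8*L)
(6 + C(5))*V(-8, -2) = (6 + (⅓)*5)*(8 - 8*(-8)) = (6 + 5/3)*(8 + 64) = (23/3)*72 = 552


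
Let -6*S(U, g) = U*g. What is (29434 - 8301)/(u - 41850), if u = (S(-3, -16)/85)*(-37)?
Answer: -1796305/3556954 ≈ -0.50501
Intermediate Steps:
S(U, g) = -U*g/6
u = 296/85 (u = (-⅙*(-3)*(-16)/85)*(-37) = -8*1/85*(-37) = -8/85*(-37) = 296/85 ≈ 3.4824)
(29434 - 8301)/(u - 41850) = (29434 - 8301)/(296/85 - 41850) = 21133/(-3556954/85) = 21133*(-85/3556954) = -1796305/3556954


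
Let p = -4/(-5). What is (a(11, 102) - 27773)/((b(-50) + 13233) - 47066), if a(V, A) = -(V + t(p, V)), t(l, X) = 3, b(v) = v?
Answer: 27787/33883 ≈ 0.82009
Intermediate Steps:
p = ⅘ (p = -4*(-⅕) = ⅘ ≈ 0.80000)
a(V, A) = -3 - V (a(V, A) = -(V + 3) = -(3 + V) = -3 - V)
(a(11, 102) - 27773)/((b(-50) + 13233) - 47066) = ((-3 - 1*11) - 27773)/((-50 + 13233) - 47066) = ((-3 - 11) - 27773)/(13183 - 47066) = (-14 - 27773)/(-33883) = -27787*(-1/33883) = 27787/33883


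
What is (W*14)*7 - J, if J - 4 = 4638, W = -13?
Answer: -5916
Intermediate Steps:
J = 4642 (J = 4 + 4638 = 4642)
(W*14)*7 - J = -13*14*7 - 1*4642 = -182*7 - 4642 = -1274 - 4642 = -5916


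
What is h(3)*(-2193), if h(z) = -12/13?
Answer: 26316/13 ≈ 2024.3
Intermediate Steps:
h(z) = -12/13 (h(z) = -12*1/13 = -12/13)
h(3)*(-2193) = -12/13*(-2193) = 26316/13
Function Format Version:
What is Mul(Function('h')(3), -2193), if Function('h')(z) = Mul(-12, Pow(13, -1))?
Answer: Rational(26316, 13) ≈ 2024.3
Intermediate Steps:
Function('h')(z) = Rational(-12, 13) (Function('h')(z) = Mul(-12, Rational(1, 13)) = Rational(-12, 13))
Mul(Function('h')(3), -2193) = Mul(Rational(-12, 13), -2193) = Rational(26316, 13)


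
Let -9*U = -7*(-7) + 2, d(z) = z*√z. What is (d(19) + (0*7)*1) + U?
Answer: -17/3 + 19*√19 ≈ 77.152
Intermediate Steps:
d(z) = z^(3/2)
U = -17/3 (U = -(-7*(-7) + 2)/9 = -(49 + 2)/9 = -⅑*51 = -17/3 ≈ -5.6667)
(d(19) + (0*7)*1) + U = (19^(3/2) + (0*7)*1) - 17/3 = (19*√19 + 0*1) - 17/3 = (19*√19 + 0) - 17/3 = 19*√19 - 17/3 = -17/3 + 19*√19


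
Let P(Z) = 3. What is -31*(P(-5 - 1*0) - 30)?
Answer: 837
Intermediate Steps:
-31*(P(-5 - 1*0) - 30) = -31*(3 - 30) = -31*(-27) = 837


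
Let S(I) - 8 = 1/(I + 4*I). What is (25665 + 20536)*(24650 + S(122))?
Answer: 694926843581/610 ≈ 1.1392e+9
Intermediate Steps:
S(I) = 8 + 1/(5*I) (S(I) = 8 + 1/(I + 4*I) = 8 + 1/(5*I))
(25665 + 20536)*(24650 + S(122)) = (25665 + 20536)*(24650 + (8 + (⅕)/122)) = 46201*(24650 + (8 + (⅕)*(1/122))) = 46201*(24650 + (8 + 1/610)) = 46201*(24650 + 4881/610) = 46201*(15041381/610) = 694926843581/610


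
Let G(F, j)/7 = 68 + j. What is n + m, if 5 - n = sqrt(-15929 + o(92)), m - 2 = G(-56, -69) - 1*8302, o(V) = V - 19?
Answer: -8302 - 4*I*sqrt(991) ≈ -8302.0 - 125.92*I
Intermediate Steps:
G(F, j) = 476 + 7*j (G(F, j) = 7*(68 + j) = 476 + 7*j)
o(V) = -19 + V
m = -8307 (m = 2 + ((476 + 7*(-69)) - 1*8302) = 2 + ((476 - 483) - 8302) = 2 + (-7 - 8302) = 2 - 8309 = -8307)
n = 5 - 4*I*sqrt(991) (n = 5 - sqrt(-15929 + (-19 + 92)) = 5 - sqrt(-15929 + 73) = 5 - sqrt(-15856) = 5 - 4*I*sqrt(991) ≈ 5.0 - 125.92*I)
n + m = (5 - 4*I*sqrt(991)) - 8307 = -8302 - 4*I*sqrt(991)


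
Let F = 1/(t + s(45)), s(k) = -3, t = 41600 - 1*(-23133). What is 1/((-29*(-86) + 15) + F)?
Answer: 64730/162407571 ≈ 0.00039857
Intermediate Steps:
t = 64733 (t = 41600 + 23133 = 64733)
F = 1/64730 (F = 1/(64733 - 3) = 1/64730 ≈ 1.5449e-5)
1/((-29*(-86) + 15) + F) = 1/((-29*(-86) + 15) + 1/64730) = 1/((2494 + 15) + 1/64730) = 1/(2509 + 1/64730) = 1/(162407571/64730) = 64730/162407571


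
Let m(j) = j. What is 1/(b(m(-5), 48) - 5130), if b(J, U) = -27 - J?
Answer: -1/5152 ≈ -0.00019410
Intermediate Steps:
1/(b(m(-5), 48) - 5130) = 1/((-27 - 1*(-5)) - 5130) = 1/((-27 + 5) - 5130) = 1/(-22 - 5130) = 1/(-5152) = -1/5152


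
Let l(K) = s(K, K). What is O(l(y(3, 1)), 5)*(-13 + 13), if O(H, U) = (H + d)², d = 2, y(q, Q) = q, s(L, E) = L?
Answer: 0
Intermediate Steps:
l(K) = K
O(H, U) = (2 + H)² (O(H, U) = (H + 2)² = (2 + H)²)
O(l(y(3, 1)), 5)*(-13 + 13) = (2 + 3)²*(-13 + 13) = 5²*0 = 25*0 = 0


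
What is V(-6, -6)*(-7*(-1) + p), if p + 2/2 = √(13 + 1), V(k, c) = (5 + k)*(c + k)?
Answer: 72 + 12*√14 ≈ 116.90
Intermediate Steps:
p = -1 + √14 (p = -1 + √(13 + 1) = -1 + √14 ≈ 2.7417)
V(-6, -6)*(-7*(-1) + p) = ((-6)² + 5*(-6) + 5*(-6) - 6*(-6))*(-7*(-1) + (-1 + √14)) = (36 - 30 - 30 + 36)*(7 + (-1 + √14)) = 12*(6 + √14) = 72 + 12*√14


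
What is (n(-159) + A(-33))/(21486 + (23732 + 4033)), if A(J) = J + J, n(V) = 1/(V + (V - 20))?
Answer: -22309/16646838 ≈ -0.0013401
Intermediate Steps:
n(V) = 1/(-20 + 2*V) (n(V) = 1/(V + (-20 + V)) = 1/(-20 + 2*V))
A(J) = 2*J
(n(-159) + A(-33))/(21486 + (23732 + 4033)) = (1/(2*(-10 - 159)) + 2*(-33))/(21486 + (23732 + 4033)) = ((½)/(-169) - 66)/(21486 + 27765) = ((½)*(-1/169) - 66)/49251 = (-1/338 - 66)*(1/49251) = -22309/338*1/49251 = -22309/16646838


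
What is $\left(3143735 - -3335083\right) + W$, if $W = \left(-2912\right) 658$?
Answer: $4562722$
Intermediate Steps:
$W = -1916096$
$\left(3143735 - -3335083\right) + W = \left(3143735 - -3335083\right) - 1916096 = \left(3143735 + 3335083\right) - 1916096 = 6478818 - 1916096 = 4562722$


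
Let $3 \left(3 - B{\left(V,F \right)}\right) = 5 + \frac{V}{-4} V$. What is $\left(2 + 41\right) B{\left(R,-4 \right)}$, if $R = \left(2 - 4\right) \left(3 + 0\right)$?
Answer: $\frac{559}{3} \approx 186.33$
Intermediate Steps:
$R = -6$ ($R = \left(-2\right) 3 = -6$)
$B{\left(V,F \right)} = \frac{4}{3} + \frac{V^{2}}{12}$ ($B{\left(V,F \right)} = 3 - \frac{5 + \frac{V}{-4} V}{3} = 3 - \frac{5 + V \left(- \frac{1}{4}\right) V}{3} = 3 - \frac{5 + - \frac{V}{4} V}{3} = 3 - \frac{5 - \frac{V^{2}}{4}}{3} = 3 + \left(- \frac{5}{3} + \frac{V^{2}}{12}\right) = \frac{4}{3} + \frac{V^{2}}{12}$)
$\left(2 + 41\right) B{\left(R,-4 \right)} = \left(2 + 41\right) \left(\frac{4}{3} + \frac{\left(-6\right)^{2}}{12}\right) = 43 \left(\frac{4}{3} + \frac{1}{12} \cdot 36\right) = 43 \left(\frac{4}{3} + 3\right) = 43 \cdot \frac{13}{3} = \frac{559}{3}$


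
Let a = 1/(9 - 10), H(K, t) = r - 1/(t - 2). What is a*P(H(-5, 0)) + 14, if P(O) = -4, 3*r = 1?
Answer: 18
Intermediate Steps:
r = ⅓ (r = (⅓)*1 = ⅓ ≈ 0.33333)
H(K, t) = ⅓ - 1/(-2 + t) (H(K, t) = ⅓ - 1/(t - 2) = ⅓ - 1/(-2 + t))
a = -1 (a = 1/(-1) = -1)
a*P(H(-5, 0)) + 14 = -1*(-4) + 14 = 4 + 14 = 18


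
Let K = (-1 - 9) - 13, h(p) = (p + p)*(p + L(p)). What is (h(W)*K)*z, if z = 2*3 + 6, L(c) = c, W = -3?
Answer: -9936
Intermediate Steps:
h(p) = 4*p² (h(p) = (p + p)*(p + p) = (2*p)*(2*p) = 4*p²)
K = -23 (K = -10 - 13 = -23)
z = 12 (z = 6 + 6 = 12)
(h(W)*K)*z = ((4*(-3)²)*(-23))*12 = ((4*9)*(-23))*12 = (36*(-23))*12 = -828*12 = -9936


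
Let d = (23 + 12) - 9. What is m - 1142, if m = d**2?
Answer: -466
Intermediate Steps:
d = 26 (d = 35 - 9 = 26)
m = 676 (m = 26**2 = 676)
m - 1142 = 676 - 1142 = -466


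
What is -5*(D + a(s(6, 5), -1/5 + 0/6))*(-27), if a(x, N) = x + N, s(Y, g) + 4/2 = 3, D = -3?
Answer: -297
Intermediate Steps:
s(Y, g) = 1 (s(Y, g) = -2 + 3 = 1)
a(x, N) = N + x
-5*(D + a(s(6, 5), -1/5 + 0/6))*(-27) = -5*(-3 + ((-1/5 + 0/6) + 1))*(-27) = -5*(-3 + ((-1*⅕ + 0*(⅙)) + 1))*(-27) = -5*(-3 + ((-⅕ + 0) + 1))*(-27) = -5*(-3 + (-⅕ + 1))*(-27) = -5*(-3 + ⅘)*(-27) = -5*(-11/5)*(-27) = 11*(-27) = -297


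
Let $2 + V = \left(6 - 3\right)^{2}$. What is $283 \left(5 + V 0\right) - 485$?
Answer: $930$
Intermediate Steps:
$V = 7$ ($V = -2 + \left(6 - 3\right)^{2} = -2 + 3^{2} = -2 + 9 = 7$)
$283 \left(5 + V 0\right) - 485 = 283 \left(5 + 7 \cdot 0\right) - 485 = 283 \left(5 + 0\right) - 485 = 283 \cdot 5 - 485 = 1415 - 485 = 930$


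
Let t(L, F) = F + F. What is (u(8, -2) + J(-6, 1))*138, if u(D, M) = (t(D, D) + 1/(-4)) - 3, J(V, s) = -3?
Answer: 2691/2 ≈ 1345.5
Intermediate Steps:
t(L, F) = 2*F
u(D, M) = -13/4 + 2*D (u(D, M) = (2*D + 1/(-4)) - 3 = (2*D - ¼) - 3 = (-¼ + 2*D) - 3 = -13/4 + 2*D)
(u(8, -2) + J(-6, 1))*138 = ((-13/4 + 2*8) - 3)*138 = ((-13/4 + 16) - 3)*138 = (51/4 - 3)*138 = (39/4)*138 = 2691/2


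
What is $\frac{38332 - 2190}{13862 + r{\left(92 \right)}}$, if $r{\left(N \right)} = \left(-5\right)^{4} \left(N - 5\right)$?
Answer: $\frac{36142}{68237} \approx 0.52965$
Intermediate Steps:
$r{\left(N \right)} = -3125 + 625 N$ ($r{\left(N \right)} = 625 \left(-5 + N\right) = -3125 + 625 N$)
$\frac{38332 - 2190}{13862 + r{\left(92 \right)}} = \frac{38332 - 2190}{13862 + \left(-3125 + 625 \cdot 92\right)} = \frac{36142}{13862 + \left(-3125 + 57500\right)} = \frac{36142}{13862 + 54375} = \frac{36142}{68237}$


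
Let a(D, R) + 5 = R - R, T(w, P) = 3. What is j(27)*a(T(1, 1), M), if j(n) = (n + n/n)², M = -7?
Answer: -3920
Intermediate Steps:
j(n) = (1 + n)² (j(n) = (n + 1)² = (1 + n)²)
a(D, R) = -5 (a(D, R) = -5 + (R - R) = -5 + 0 = -5)
j(27)*a(T(1, 1), M) = (1 + 27)²*(-5) = 28²*(-5) = 784*(-5) = -3920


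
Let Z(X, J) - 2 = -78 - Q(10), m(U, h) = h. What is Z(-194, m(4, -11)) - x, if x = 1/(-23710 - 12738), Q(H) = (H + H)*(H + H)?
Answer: -17349247/36448 ≈ -476.00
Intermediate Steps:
Q(H) = 4*H² (Q(H) = (2*H)*(2*H) = 4*H²)
x = -1/36448 (x = 1/(-36448) = -1/36448 ≈ -2.7436e-5)
Z(X, J) = -476 (Z(X, J) = 2 + (-78 - 4*10²) = 2 + (-78 - 4*100) = 2 + (-78 - 1*400) = 2 + (-78 - 400) = 2 - 478 = -476)
Z(-194, m(4, -11)) - x = -476 - 1*(-1/36448) = -476 + 1/36448 = -17349247/36448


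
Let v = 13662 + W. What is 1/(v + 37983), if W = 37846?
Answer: 1/89491 ≈ 1.1174e-5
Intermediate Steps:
v = 51508 (v = 13662 + 37846 = 51508)
1/(v + 37983) = 1/(51508 + 37983) = 1/89491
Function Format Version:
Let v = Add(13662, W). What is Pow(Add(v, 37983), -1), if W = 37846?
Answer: Rational(1, 89491) ≈ 1.1174e-5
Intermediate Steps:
v = 51508 (v = Add(13662, 37846) = 51508)
Pow(Add(v, 37983), -1) = Pow(Add(51508, 37983), -1) = Pow(89491, -1) = Rational(1, 89491)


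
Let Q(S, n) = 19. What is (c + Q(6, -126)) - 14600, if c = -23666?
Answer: -38247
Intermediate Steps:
(c + Q(6, -126)) - 14600 = (-23666 + 19) - 14600 = -23647 - 14600 = -38247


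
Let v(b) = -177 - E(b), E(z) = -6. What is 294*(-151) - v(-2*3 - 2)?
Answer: -44223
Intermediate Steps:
v(b) = -171 (v(b) = -177 - 1*(-6) = -177 + 6 = -171)
294*(-151) - v(-2*3 - 2) = 294*(-151) - 1*(-171) = -44394 + 171 = -44223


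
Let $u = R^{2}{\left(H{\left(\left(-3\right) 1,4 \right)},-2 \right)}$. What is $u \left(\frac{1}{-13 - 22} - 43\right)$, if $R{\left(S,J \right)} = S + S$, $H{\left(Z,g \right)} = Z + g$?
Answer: $- \frac{6024}{35} \approx -172.11$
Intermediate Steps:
$R{\left(S,J \right)} = 2 S$
$u = 4$ ($u = \left(2 \left(\left(-3\right) 1 + 4\right)\right)^{2} = \left(2 \left(-3 + 4\right)\right)^{2} = \left(2 \cdot 1\right)^{2} = 2^{2} = 4$)
$u \left(\frac{1}{-13 - 22} - 43\right) = 4 \left(\frac{1}{-13 - 22} - 43\right) = 4 \left(\frac{1}{-35} - 43\right) = 4 \left(- \frac{1}{35} - 43\right) = 4 \left(- \frac{1506}{35}\right) = - \frac{6024}{35}$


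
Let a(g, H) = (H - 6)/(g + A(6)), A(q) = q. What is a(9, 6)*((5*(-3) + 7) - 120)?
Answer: 0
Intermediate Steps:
a(g, H) = (-6 + H)/(6 + g) (a(g, H) = (H - 6)/(g + 6) = (-6 + H)/(6 + g))
a(9, 6)*((5*(-3) + 7) - 120) = ((-6 + 6)/(6 + 9))*((5*(-3) + 7) - 120) = (0/15)*((-15 + 7) - 120) = ((1/15)*0)*(-8 - 120) = 0*(-128) = 0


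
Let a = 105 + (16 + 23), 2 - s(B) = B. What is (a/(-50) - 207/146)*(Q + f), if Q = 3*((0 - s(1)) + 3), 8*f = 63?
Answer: -1741257/29200 ≈ -59.632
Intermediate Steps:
s(B) = 2 - B
f = 63/8 (f = (⅛)*63 = 63/8 ≈ 7.8750)
a = 144 (a = 105 + 39 = 144)
Q = 6 (Q = 3*((0 - (2 - 1*1)) + 3) = 3*((0 - (2 - 1)) + 3) = 3*((0 - 1*1) + 3) = 3*((0 - 1) + 3) = 3*(-1 + 3) = 3*2 = 6)
(a/(-50) - 207/146)*(Q + f) = (144/(-50) - 207/146)*(6 + 63/8) = (144*(-1/50) - 207*1/146)*(111/8) = (-72/25 - 207/146)*(111/8) = -15687/3650*111/8 = -1741257/29200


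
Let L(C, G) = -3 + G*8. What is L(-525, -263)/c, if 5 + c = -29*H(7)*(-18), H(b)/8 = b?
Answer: -2107/29227 ≈ -0.072091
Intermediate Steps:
H(b) = 8*b
L(C, G) = -3 + 8*G
c = 29227 (c = -5 - 232*7*(-18) = -5 - 29*56*(-18) = -5 - 1624*(-18) = -5 + 29232 = 29227)
L(-525, -263)/c = (-3 + 8*(-263))/29227 = (-3 - 2104)*(1/29227) = -2107*1/29227 = -2107/29227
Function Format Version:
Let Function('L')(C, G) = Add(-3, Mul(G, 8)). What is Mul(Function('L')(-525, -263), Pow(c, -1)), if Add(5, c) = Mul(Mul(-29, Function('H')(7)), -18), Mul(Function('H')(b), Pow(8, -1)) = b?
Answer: Rational(-2107, 29227) ≈ -0.072091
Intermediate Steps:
Function('H')(b) = Mul(8, b)
Function('L')(C, G) = Add(-3, Mul(8, G))
c = 29227 (c = Add(-5, Mul(Mul(-29, Mul(8, 7)), -18)) = Add(-5, Mul(Mul(-29, 56), -18)) = Add(-5, Mul(-1624, -18)) = Add(-5, 29232) = 29227)
Mul(Function('L')(-525, -263), Pow(c, -1)) = Mul(Add(-3, Mul(8, -263)), Pow(29227, -1)) = Mul(Add(-3, -2104), Rational(1, 29227)) = Mul(-2107, Rational(1, 29227)) = Rational(-2107, 29227)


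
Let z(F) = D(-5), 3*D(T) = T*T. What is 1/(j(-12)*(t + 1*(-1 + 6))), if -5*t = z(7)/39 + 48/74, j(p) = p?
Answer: -7215/417968 ≈ -0.017262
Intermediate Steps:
D(T) = T²/3 (D(T) = (T*T)/3 = T²/3)
z(F) = 25/3 (z(F) = (⅓)*(-5)² = (⅓)*25 = 25/3)
t = -3733/21645 (t = -((25/3)/39 + 48/74)/5 = -((25/3)*(1/39) + 48*(1/74))/5 = -(25/117 + 24/37)/5 = -⅕*3733/4329 = -3733/21645 ≈ -0.17246)
1/(j(-12)*(t + 1*(-1 + 6))) = 1/(-12*(-3733/21645 + 1*(-1 + 6))) = 1/(-12*(-3733/21645 + 1*5)) = 1/(-12*(-3733/21645 + 5)) = 1/(-12*104492/21645) = 1/(-417968/7215) = -7215/417968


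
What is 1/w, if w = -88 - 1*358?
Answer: -1/446 ≈ -0.0022422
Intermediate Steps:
w = -446 (w = -88 - 358 = -446)
1/w = 1/(-446) = -1/446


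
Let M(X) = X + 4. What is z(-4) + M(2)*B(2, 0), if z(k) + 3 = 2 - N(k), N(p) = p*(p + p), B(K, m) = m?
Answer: -33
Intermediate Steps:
N(p) = 2*p² (N(p) = p*(2*p) = 2*p²)
z(k) = -1 - 2*k² (z(k) = -3 + (2 - 2*k²) = -1 - 2*k²)
M(X) = 4 + X
z(-4) + M(2)*B(2, 0) = (-1 - 2*(-4)²) + (4 + 2)*0 = (-1 - 2*16) + 6*0 = (-1 - 32) + 0 = -33 + 0 = -33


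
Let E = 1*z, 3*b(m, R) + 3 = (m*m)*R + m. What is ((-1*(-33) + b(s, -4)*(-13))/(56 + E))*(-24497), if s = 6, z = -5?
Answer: -928004/3 ≈ -3.0933e+5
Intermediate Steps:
b(m, R) = -1 + m/3 + R*m²/3 (b(m, R) = -1 + ((m*m)*R + m)/3 = -1 + (m²*R + m)/3 = -1 + (R*m² + m)/3 = -1 + (m + R*m²)/3 = -1 + (m/3 + R*m²/3) = -1 + m/3 + R*m²/3)
E = -5 (E = 1*(-5) = -5)
((-1*(-33) + b(s, -4)*(-13))/(56 + E))*(-24497) = ((-1*(-33) + (-1 + (⅓)*6 + (⅓)*(-4)*6²)*(-13))/(56 - 5))*(-24497) = ((33 + (-1 + 2 + (⅓)*(-4)*36)*(-13))/51)*(-24497) = ((33 + (-1 + 2 - 48)*(-13))*(1/51))*(-24497) = ((33 - 47*(-13))*(1/51))*(-24497) = ((33 + 611)*(1/51))*(-24497) = (644*(1/51))*(-24497) = (644/51)*(-24497) = -928004/3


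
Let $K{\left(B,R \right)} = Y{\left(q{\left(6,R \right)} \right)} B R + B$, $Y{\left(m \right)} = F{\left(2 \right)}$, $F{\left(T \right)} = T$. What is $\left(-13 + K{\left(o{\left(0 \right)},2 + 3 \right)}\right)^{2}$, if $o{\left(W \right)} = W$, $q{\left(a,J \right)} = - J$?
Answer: $169$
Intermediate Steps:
$Y{\left(m \right)} = 2$
$K{\left(B,R \right)} = B + 2 B R$ ($K{\left(B,R \right)} = 2 B R + B = B + 2 B R$)
$\left(-13 + K{\left(o{\left(0 \right)},2 + 3 \right)}\right)^{2} = \left(-13 + 0 \left(1 + 2 \left(2 + 3\right)\right)\right)^{2} = \left(-13 + 0 \left(1 + 2 \cdot 5\right)\right)^{2} = \left(-13 + 0 \left(1 + 10\right)\right)^{2} = \left(-13 + 0 \cdot 11\right)^{2} = \left(-13 + 0\right)^{2} = \left(-13\right)^{2} = 169$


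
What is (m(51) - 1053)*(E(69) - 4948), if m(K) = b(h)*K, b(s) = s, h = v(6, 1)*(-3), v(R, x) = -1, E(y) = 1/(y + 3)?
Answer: 8906375/2 ≈ 4.4532e+6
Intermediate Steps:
E(y) = 1/(3 + y)
h = 3 (h = -1*(-3) = 3)
m(K) = 3*K
(m(51) - 1053)*(E(69) - 4948) = (3*51 - 1053)*(1/(3 + 69) - 4948) = (153 - 1053)*(1/72 - 4948) = -900*(1/72 - 4948) = -900*(-356255/72) = 8906375/2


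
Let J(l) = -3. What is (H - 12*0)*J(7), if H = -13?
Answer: 39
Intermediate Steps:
(H - 12*0)*J(7) = (-13 - 12*0)*(-3) = (-13 + 0)*(-3) = -13*(-3) = 39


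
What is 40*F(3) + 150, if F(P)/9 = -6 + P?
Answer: -930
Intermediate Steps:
F(P) = -54 + 9*P (F(P) = 9*(-6 + P) = -54 + 9*P)
40*F(3) + 150 = 40*(-54 + 9*3) + 150 = 40*(-54 + 27) + 150 = 40*(-27) + 150 = -1080 + 150 = -930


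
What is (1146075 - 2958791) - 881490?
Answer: -2694206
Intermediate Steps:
(1146075 - 2958791) - 881490 = -1812716 - 881490 = -2694206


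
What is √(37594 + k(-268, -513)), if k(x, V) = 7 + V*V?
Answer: √300770 ≈ 548.42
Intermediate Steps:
k(x, V) = 7 + V²
√(37594 + k(-268, -513)) = √(37594 + (7 + (-513)²)) = √(37594 + (7 + 263169)) = √(37594 + 263176) = √300770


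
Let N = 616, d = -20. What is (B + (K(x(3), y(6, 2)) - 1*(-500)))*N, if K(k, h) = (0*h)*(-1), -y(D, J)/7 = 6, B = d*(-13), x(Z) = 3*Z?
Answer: 468160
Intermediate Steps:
B = 260 (B = -20*(-13) = 260)
y(D, J) = -42 (y(D, J) = -7*6 = -42)
K(k, h) = 0 (K(k, h) = 0*(-1) = 0)
(B + (K(x(3), y(6, 2)) - 1*(-500)))*N = (260 + (0 - 1*(-500)))*616 = (260 + (0 + 500))*616 = (260 + 500)*616 = 760*616 = 468160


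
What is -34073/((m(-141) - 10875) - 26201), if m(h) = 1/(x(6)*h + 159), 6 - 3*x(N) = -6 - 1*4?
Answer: 20205289/21986069 ≈ 0.91900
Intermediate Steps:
x(N) = 16/3 (x(N) = 2 - (-6 - 1*4)/3 = 2 - (-6 - 4)/3 = 2 - ⅓*(-10) = 2 + 10/3 = 16/3)
m(h) = 1/(159 + 16*h/3) (m(h) = 1/(16*h/3 + 159) = 1/(159 + 16*h/3))
-34073/((m(-141) - 10875) - 26201) = -34073/((3/(477 + 16*(-141)) - 10875) - 26201) = -34073/((3/(477 - 2256) - 10875) - 26201) = -34073/((3/(-1779) - 10875) - 26201) = -34073/((3*(-1/1779) - 10875) - 26201) = -34073/((-1/593 - 10875) - 26201) = -34073/(-6448876/593 - 26201) = -34073/(-21986069/593) = -34073*(-593/21986069) = 20205289/21986069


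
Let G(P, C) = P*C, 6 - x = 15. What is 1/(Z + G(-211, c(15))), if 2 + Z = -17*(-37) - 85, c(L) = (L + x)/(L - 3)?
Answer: 2/873 ≈ 0.0022909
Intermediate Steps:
x = -9 (x = 6 - 1*15 = 6 - 15 = -9)
c(L) = (-9 + L)/(-3 + L) (c(L) = (L - 9)/(L - 3) = (-9 + L)/(-3 + L))
G(P, C) = C*P
Z = 542 (Z = -2 + (-17*(-37) - 85) = -2 + (629 - 85) = -2 + 544 = 542)
1/(Z + G(-211, c(15))) = 1/(542 + ((-9 + 15)/(-3 + 15))*(-211)) = 1/(542 + (6/12)*(-211)) = 1/(542 + ((1/12)*6)*(-211)) = 1/(542 + (1/2)*(-211)) = 1/(542 - 211/2) = 1/(873/2) = 2/873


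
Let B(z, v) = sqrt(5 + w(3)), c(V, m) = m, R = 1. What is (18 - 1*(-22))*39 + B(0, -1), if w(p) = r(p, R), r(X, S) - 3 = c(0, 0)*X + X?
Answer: 1560 + sqrt(11) ≈ 1563.3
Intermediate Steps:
r(X, S) = 3 + X (r(X, S) = 3 + (0*X + X) = 3 + (0 + X) = 3 + X)
w(p) = 3 + p
B(z, v) = sqrt(11) (B(z, v) = sqrt(5 + (3 + 3)) = sqrt(5 + 6) = sqrt(11))
(18 - 1*(-22))*39 + B(0, -1) = (18 - 1*(-22))*39 + sqrt(11) = (18 + 22)*39 + sqrt(11) = 40*39 + sqrt(11) = 1560 + sqrt(11)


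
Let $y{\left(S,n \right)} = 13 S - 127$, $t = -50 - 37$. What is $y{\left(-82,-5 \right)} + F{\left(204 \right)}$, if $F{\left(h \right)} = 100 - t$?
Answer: $-1006$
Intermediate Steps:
$t = -87$
$F{\left(h \right)} = 187$ ($F{\left(h \right)} = 100 - -87 = 100 + 87 = 187$)
$y{\left(S,n \right)} = -127 + 13 S$
$y{\left(-82,-5 \right)} + F{\left(204 \right)} = \left(-127 + 13 \left(-82\right)\right) + 187 = \left(-127 - 1066\right) + 187 = -1193 + 187 = -1006$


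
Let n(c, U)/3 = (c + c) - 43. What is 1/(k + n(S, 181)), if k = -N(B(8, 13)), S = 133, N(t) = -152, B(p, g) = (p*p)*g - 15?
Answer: 1/821 ≈ 0.0012180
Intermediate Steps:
B(p, g) = -15 + g*p² (B(p, g) = p²*g - 15 = g*p² - 15 = -15 + g*p²)
n(c, U) = -129 + 6*c (n(c, U) = 3*((c + c) - 43) = 3*(2*c - 43) = 3*(-43 + 2*c) = -129 + 6*c)
k = 152 (k = -1*(-152) = 152)
1/(k + n(S, 181)) = 1/(152 + (-129 + 6*133)) = 1/(152 + (-129 + 798)) = 1/(152 + 669) = 1/821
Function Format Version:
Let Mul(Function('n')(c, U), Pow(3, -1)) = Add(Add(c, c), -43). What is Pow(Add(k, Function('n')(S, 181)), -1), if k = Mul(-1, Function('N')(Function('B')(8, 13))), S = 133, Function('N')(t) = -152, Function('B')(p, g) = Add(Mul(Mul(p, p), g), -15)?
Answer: Rational(1, 821) ≈ 0.0012180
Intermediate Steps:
Function('B')(p, g) = Add(-15, Mul(g, Pow(p, 2))) (Function('B')(p, g) = Add(Mul(Pow(p, 2), g), -15) = Add(Mul(g, Pow(p, 2)), -15) = Add(-15, Mul(g, Pow(p, 2))))
Function('n')(c, U) = Add(-129, Mul(6, c)) (Function('n')(c, U) = Mul(3, Add(Add(c, c), -43)) = Mul(3, Add(Mul(2, c), -43)) = Mul(3, Add(-43, Mul(2, c))) = Add(-129, Mul(6, c)))
k = 152 (k = Mul(-1, -152) = 152)
Pow(Add(k, Function('n')(S, 181)), -1) = Pow(Add(152, Add(-129, Mul(6, 133))), -1) = Pow(Add(152, Add(-129, 798)), -1) = Pow(Add(152, 669), -1) = Pow(821, -1) = Rational(1, 821)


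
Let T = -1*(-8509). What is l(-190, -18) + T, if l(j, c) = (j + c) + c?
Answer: 8283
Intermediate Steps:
l(j, c) = j + 2*c (l(j, c) = (c + j) + c = j + 2*c)
T = 8509
l(-190, -18) + T = (-190 + 2*(-18)) + 8509 = (-190 - 36) + 8509 = -226 + 8509 = 8283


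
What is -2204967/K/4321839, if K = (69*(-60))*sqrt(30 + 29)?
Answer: 734989*sqrt(59)/351884131380 ≈ 1.6044e-5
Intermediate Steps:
K = -4140*sqrt(59) ≈ -31800.
-2204967/K/4321839 = -2204967*(-sqrt(59)/244260)/4321839 = -(-734989)*sqrt(59)/81420*(1/4321839) = (734989*sqrt(59)/81420)*(1/4321839) = 734989*sqrt(59)/351884131380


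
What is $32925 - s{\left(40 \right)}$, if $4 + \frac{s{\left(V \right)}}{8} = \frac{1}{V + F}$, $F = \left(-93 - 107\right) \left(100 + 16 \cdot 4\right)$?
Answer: $\frac{134958916}{4095} \approx 32957.0$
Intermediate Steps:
$F = -32800$ ($F = - 200 \left(100 + 64\right) = \left(-200\right) 164 = -32800$)
$s{\left(V \right)} = -32 + \frac{8}{-32800 + V}$ ($s{\left(V \right)} = -32 + \frac{8}{V - 32800} = -32 + \frac{8}{-32800 + V}$)
$32925 - s{\left(40 \right)} = 32925 - \frac{8 \left(131201 - 160\right)}{-32800 + 40} = 32925 - \frac{8 \left(131201 - 160\right)}{-32760} = 32925 - 8 \left(- \frac{1}{32760}\right) 131041 = 32925 - - \frac{131041}{4095} = 32925 + \frac{131041}{4095} = \frac{134958916}{4095}$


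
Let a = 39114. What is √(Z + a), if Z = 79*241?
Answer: √58153 ≈ 241.15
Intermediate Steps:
Z = 19039
√(Z + a) = √(19039 + 39114) = √58153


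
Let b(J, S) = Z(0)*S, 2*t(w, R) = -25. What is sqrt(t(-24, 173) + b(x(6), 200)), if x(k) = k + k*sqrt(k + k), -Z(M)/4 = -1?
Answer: 15*sqrt(14)/2 ≈ 28.062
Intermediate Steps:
Z(M) = 4 (Z(M) = -4*(-1) = 4)
t(w, R) = -25/2 (t(w, R) = (1/2)*(-25) = -25/2)
x(k) = k + sqrt(2)*k**(3/2) (x(k) = k + k*sqrt(2*k) = k + k*(sqrt(2)*sqrt(k)) = k + sqrt(2)*k**(3/2))
b(J, S) = 4*S
sqrt(t(-24, 173) + b(x(6), 200)) = sqrt(-25/2 + 4*200) = sqrt(-25/2 + 800) = sqrt(1575/2) = 15*sqrt(14)/2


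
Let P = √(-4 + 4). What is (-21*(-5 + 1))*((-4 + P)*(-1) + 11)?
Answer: 1260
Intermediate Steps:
P = 0 (P = √0 = 0)
(-21*(-5 + 1))*((-4 + P)*(-1) + 11) = (-21*(-5 + 1))*((-4 + 0)*(-1) + 11) = (-21*(-4))*(-4*(-1) + 11) = 84*(4 + 11) = 84*15 = 1260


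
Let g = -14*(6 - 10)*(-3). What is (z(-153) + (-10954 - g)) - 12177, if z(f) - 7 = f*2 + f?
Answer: -23415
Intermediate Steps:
g = -168 (g = -14*(-4)*(-3) = 56*(-3) = -168)
z(f) = 7 + 3*f (z(f) = 7 + (f*2 + f) = 7 + (2*f + f) = 7 + 3*f)
(z(-153) + (-10954 - g)) - 12177 = ((7 + 3*(-153)) + (-10954 - 1*(-168))) - 12177 = ((7 - 459) + (-10954 + 168)) - 12177 = (-452 - 10786) - 12177 = -11238 - 12177 = -23415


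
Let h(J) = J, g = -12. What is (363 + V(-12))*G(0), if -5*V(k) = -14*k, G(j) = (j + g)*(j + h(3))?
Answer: -59292/5 ≈ -11858.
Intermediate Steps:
G(j) = (-12 + j)*(3 + j) (G(j) = (j - 12)*(j + 3) = (-12 + j)*(3 + j))
V(k) = 14*k/5 (V(k) = -(-14)*k/5 = 14*k/5)
(363 + V(-12))*G(0) = (363 + (14/5)*(-12))*(-36 + 0² - 9*0) = (363 - 168/5)*(-36 + 0 + 0) = (1647/5)*(-36) = -59292/5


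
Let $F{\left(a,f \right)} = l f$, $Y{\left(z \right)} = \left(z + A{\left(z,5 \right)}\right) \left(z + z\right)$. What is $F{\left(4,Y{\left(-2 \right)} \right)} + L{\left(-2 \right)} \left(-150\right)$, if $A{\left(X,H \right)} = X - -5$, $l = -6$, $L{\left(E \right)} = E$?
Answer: $324$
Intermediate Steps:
$A{\left(X,H \right)} = 5 + X$ ($A{\left(X,H \right)} = X + 5 = 5 + X$)
$Y{\left(z \right)} = 2 z \left(5 + 2 z\right)$ ($Y{\left(z \right)} = \left(z + \left(5 + z\right)\right) \left(z + z\right) = \left(5 + 2 z\right) 2 z = 2 z \left(5 + 2 z\right)$)
$F{\left(a,f \right)} = - 6 f$
$F{\left(4,Y{\left(-2 \right)} \right)} + L{\left(-2 \right)} \left(-150\right) = - 6 \cdot 2 \left(-2\right) \left(5 + 2 \left(-2\right)\right) - -300 = - 6 \cdot 2 \left(-2\right) \left(5 - 4\right) + 300 = - 6 \cdot 2 \left(-2\right) 1 + 300 = \left(-6\right) \left(-4\right) + 300 = 24 + 300 = 324$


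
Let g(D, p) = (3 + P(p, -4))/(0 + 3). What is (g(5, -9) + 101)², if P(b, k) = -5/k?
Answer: 1510441/144 ≈ 10489.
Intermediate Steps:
g(D, p) = 17/12 (g(D, p) = (3 - 5/(-4))/(0 + 3) = (3 - 5*(-¼))/3 = (3 + 5/4)*(⅓) = (17/4)*(⅓) = 17/12)
(g(5, -9) + 101)² = (17/12 + 101)² = (1229/12)² = 1510441/144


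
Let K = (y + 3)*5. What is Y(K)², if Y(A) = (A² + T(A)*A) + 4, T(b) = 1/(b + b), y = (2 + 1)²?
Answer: 51969681/4 ≈ 1.2992e+7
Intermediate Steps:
y = 9 (y = 3² = 9)
T(b) = 1/(2*b)
K = 60 (K = (9 + 3)*5 = 12*5 = 60)
Y(A) = 9/2 + A² (Y(A) = (A² + (1/(2*A))*A) + 4 = (A² + ½) + 4 = (½ + A²) + 4 = 9/2 + A²)
Y(K)² = (9/2 + 60²)² = (9/2 + 3600)² = (7209/2)² = 51969681/4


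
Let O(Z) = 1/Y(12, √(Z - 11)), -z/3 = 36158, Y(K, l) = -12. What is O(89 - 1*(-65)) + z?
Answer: -1301689/12 ≈ -1.0847e+5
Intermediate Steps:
z = -108474 (z = -3*36158 = -108474)
O(Z) = -1/12 (O(Z) = 1/(-12) = -1/12)
O(89 - 1*(-65)) + z = -1/12 - 108474 = -1301689/12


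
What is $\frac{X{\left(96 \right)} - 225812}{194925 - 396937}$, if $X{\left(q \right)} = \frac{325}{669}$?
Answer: $\frac{151067903}{135146028} \approx 1.1178$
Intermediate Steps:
$X{\left(q \right)} = \frac{325}{669}$ ($X{\left(q \right)} = 325 \cdot \frac{1}{669} = \frac{325}{669}$)
$\frac{X{\left(96 \right)} - 225812}{194925 - 396937} = \frac{\frac{325}{669} - 225812}{194925 - 396937} = - \frac{151067903}{669 \left(-202012\right)} = \left(- \frac{151067903}{669}\right) \left(- \frac{1}{202012}\right) = \frac{151067903}{135146028}$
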